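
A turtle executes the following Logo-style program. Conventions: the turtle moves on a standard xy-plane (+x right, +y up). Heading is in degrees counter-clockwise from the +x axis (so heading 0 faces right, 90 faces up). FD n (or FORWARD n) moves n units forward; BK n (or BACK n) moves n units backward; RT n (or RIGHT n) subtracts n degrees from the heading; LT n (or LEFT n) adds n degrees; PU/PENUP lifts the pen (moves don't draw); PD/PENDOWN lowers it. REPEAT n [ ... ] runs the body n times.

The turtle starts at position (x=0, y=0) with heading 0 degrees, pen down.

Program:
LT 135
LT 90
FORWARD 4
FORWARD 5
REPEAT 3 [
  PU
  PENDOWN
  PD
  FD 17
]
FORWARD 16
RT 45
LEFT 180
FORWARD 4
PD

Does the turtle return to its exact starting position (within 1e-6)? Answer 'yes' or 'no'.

Executing turtle program step by step:
Start: pos=(0,0), heading=0, pen down
LT 135: heading 0 -> 135
LT 90: heading 135 -> 225
FD 4: (0,0) -> (-2.828,-2.828) [heading=225, draw]
FD 5: (-2.828,-2.828) -> (-6.364,-6.364) [heading=225, draw]
REPEAT 3 [
  -- iteration 1/3 --
  PU: pen up
  PD: pen down
  PD: pen down
  FD 17: (-6.364,-6.364) -> (-18.385,-18.385) [heading=225, draw]
  -- iteration 2/3 --
  PU: pen up
  PD: pen down
  PD: pen down
  FD 17: (-18.385,-18.385) -> (-30.406,-30.406) [heading=225, draw]
  -- iteration 3/3 --
  PU: pen up
  PD: pen down
  PD: pen down
  FD 17: (-30.406,-30.406) -> (-42.426,-42.426) [heading=225, draw]
]
FD 16: (-42.426,-42.426) -> (-53.74,-53.74) [heading=225, draw]
RT 45: heading 225 -> 180
LT 180: heading 180 -> 0
FD 4: (-53.74,-53.74) -> (-49.74,-53.74) [heading=0, draw]
PD: pen down
Final: pos=(-49.74,-53.74), heading=0, 7 segment(s) drawn

Start position: (0, 0)
Final position: (-49.74, -53.74)
Distance = 73.226; >= 1e-6 -> NOT closed

Answer: no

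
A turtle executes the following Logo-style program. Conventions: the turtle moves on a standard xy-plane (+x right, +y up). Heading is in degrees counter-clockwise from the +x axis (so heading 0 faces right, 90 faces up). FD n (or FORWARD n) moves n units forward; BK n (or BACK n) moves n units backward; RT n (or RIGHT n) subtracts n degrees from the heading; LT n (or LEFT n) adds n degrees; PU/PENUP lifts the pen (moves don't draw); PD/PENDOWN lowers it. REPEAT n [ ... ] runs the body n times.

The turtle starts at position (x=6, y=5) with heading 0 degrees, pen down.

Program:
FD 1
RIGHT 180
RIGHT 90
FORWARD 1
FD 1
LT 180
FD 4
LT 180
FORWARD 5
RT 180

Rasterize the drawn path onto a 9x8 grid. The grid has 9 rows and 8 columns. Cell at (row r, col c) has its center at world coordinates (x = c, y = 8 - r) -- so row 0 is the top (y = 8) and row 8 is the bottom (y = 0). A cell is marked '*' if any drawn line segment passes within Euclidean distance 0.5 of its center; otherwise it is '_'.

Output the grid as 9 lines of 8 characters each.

Answer: _______*
_______*
_______*
______**
_______*
_______*
________
________
________

Derivation:
Segment 0: (6,5) -> (7,5)
Segment 1: (7,5) -> (7,6)
Segment 2: (7,6) -> (7,7)
Segment 3: (7,7) -> (7,3)
Segment 4: (7,3) -> (7,8)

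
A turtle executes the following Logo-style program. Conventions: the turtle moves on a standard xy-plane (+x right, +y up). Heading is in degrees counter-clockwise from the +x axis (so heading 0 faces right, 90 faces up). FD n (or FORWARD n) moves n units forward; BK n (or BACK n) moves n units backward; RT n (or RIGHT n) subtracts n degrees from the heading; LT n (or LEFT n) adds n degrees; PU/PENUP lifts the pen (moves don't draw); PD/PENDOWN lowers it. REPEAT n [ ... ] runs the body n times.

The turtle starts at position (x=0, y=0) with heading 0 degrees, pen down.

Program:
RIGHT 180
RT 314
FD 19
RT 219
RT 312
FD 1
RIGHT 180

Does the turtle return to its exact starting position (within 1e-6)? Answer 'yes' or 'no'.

Answer: no

Derivation:
Executing turtle program step by step:
Start: pos=(0,0), heading=0, pen down
RT 180: heading 0 -> 180
RT 314: heading 180 -> 226
FD 19: (0,0) -> (-13.199,-13.667) [heading=226, draw]
RT 219: heading 226 -> 7
RT 312: heading 7 -> 55
FD 1: (-13.199,-13.667) -> (-12.625,-12.848) [heading=55, draw]
RT 180: heading 55 -> 235
Final: pos=(-12.625,-12.848), heading=235, 2 segment(s) drawn

Start position: (0, 0)
Final position: (-12.625, -12.848)
Distance = 18.013; >= 1e-6 -> NOT closed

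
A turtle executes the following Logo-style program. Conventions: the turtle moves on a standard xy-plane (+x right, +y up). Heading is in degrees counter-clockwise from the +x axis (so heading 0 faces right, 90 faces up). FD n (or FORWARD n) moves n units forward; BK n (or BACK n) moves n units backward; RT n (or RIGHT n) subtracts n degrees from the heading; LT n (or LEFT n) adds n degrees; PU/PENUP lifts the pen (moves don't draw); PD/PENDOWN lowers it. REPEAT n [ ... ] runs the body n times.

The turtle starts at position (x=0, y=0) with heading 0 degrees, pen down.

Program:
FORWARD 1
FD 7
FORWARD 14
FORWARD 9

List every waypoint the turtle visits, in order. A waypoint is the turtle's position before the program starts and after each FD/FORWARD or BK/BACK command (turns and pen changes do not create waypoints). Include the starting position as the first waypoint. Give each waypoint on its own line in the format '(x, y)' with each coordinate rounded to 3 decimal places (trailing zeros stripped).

Answer: (0, 0)
(1, 0)
(8, 0)
(22, 0)
(31, 0)

Derivation:
Executing turtle program step by step:
Start: pos=(0,0), heading=0, pen down
FD 1: (0,0) -> (1,0) [heading=0, draw]
FD 7: (1,0) -> (8,0) [heading=0, draw]
FD 14: (8,0) -> (22,0) [heading=0, draw]
FD 9: (22,0) -> (31,0) [heading=0, draw]
Final: pos=(31,0), heading=0, 4 segment(s) drawn
Waypoints (5 total):
(0, 0)
(1, 0)
(8, 0)
(22, 0)
(31, 0)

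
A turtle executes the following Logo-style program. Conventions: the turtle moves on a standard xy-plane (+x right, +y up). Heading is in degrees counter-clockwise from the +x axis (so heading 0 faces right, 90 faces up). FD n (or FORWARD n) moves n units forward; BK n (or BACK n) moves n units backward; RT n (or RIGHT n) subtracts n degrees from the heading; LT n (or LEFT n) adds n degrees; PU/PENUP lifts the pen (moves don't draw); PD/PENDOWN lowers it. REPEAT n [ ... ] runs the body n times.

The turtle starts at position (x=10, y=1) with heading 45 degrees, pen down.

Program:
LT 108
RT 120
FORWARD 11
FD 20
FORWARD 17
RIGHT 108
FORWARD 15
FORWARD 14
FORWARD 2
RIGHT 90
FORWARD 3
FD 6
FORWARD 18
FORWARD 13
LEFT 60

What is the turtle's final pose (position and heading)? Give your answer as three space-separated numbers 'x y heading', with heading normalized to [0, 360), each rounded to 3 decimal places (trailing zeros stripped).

Answer: 19.643 -13.154 255

Derivation:
Executing turtle program step by step:
Start: pos=(10,1), heading=45, pen down
LT 108: heading 45 -> 153
RT 120: heading 153 -> 33
FD 11: (10,1) -> (19.225,6.991) [heading=33, draw]
FD 20: (19.225,6.991) -> (35.999,17.884) [heading=33, draw]
FD 17: (35.999,17.884) -> (50.256,27.143) [heading=33, draw]
RT 108: heading 33 -> 285
FD 15: (50.256,27.143) -> (54.138,12.654) [heading=285, draw]
FD 14: (54.138,12.654) -> (57.762,-0.869) [heading=285, draw]
FD 2: (57.762,-0.869) -> (58.28,-2.801) [heading=285, draw]
RT 90: heading 285 -> 195
FD 3: (58.28,-2.801) -> (55.382,-3.577) [heading=195, draw]
FD 6: (55.382,-3.577) -> (49.586,-5.13) [heading=195, draw]
FD 18: (49.586,-5.13) -> (32.2,-9.789) [heading=195, draw]
FD 13: (32.2,-9.789) -> (19.643,-13.154) [heading=195, draw]
LT 60: heading 195 -> 255
Final: pos=(19.643,-13.154), heading=255, 10 segment(s) drawn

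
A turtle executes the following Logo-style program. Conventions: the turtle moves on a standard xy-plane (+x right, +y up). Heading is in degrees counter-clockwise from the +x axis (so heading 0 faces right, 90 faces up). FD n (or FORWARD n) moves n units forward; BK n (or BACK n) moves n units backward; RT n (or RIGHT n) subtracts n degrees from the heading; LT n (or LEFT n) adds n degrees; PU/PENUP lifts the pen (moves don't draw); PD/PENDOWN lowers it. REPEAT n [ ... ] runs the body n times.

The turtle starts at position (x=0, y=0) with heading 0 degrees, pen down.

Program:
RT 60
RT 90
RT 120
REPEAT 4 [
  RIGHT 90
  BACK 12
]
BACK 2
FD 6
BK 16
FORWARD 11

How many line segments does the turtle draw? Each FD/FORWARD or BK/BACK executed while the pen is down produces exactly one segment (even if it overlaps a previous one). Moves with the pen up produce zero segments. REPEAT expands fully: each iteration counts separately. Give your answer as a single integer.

Answer: 8

Derivation:
Executing turtle program step by step:
Start: pos=(0,0), heading=0, pen down
RT 60: heading 0 -> 300
RT 90: heading 300 -> 210
RT 120: heading 210 -> 90
REPEAT 4 [
  -- iteration 1/4 --
  RT 90: heading 90 -> 0
  BK 12: (0,0) -> (-12,0) [heading=0, draw]
  -- iteration 2/4 --
  RT 90: heading 0 -> 270
  BK 12: (-12,0) -> (-12,12) [heading=270, draw]
  -- iteration 3/4 --
  RT 90: heading 270 -> 180
  BK 12: (-12,12) -> (0,12) [heading=180, draw]
  -- iteration 4/4 --
  RT 90: heading 180 -> 90
  BK 12: (0,12) -> (0,0) [heading=90, draw]
]
BK 2: (0,0) -> (0,-2) [heading=90, draw]
FD 6: (0,-2) -> (0,4) [heading=90, draw]
BK 16: (0,4) -> (0,-12) [heading=90, draw]
FD 11: (0,-12) -> (0,-1) [heading=90, draw]
Final: pos=(0,-1), heading=90, 8 segment(s) drawn
Segments drawn: 8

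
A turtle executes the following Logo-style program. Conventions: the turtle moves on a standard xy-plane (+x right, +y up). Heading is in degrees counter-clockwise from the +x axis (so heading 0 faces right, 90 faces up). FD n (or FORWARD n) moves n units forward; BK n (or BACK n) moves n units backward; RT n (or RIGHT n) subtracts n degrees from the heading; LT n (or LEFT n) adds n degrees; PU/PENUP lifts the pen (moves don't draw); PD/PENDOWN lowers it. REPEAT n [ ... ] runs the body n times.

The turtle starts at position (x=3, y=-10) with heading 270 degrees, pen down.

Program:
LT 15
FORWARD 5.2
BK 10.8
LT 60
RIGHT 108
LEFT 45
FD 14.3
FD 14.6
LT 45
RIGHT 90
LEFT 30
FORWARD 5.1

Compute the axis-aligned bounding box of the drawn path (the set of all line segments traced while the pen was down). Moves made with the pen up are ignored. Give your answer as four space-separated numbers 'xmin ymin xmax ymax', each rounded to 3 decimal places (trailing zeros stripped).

Executing turtle program step by step:
Start: pos=(3,-10), heading=270, pen down
LT 15: heading 270 -> 285
FD 5.2: (3,-10) -> (4.346,-15.023) [heading=285, draw]
BK 10.8: (4.346,-15.023) -> (1.551,-4.591) [heading=285, draw]
LT 60: heading 285 -> 345
RT 108: heading 345 -> 237
LT 45: heading 237 -> 282
FD 14.3: (1.551,-4.591) -> (4.524,-18.578) [heading=282, draw]
FD 14.6: (4.524,-18.578) -> (7.559,-32.859) [heading=282, draw]
LT 45: heading 282 -> 327
RT 90: heading 327 -> 237
LT 30: heading 237 -> 267
FD 5.1: (7.559,-32.859) -> (7.292,-37.952) [heading=267, draw]
Final: pos=(7.292,-37.952), heading=267, 5 segment(s) drawn

Segment endpoints: x in {1.551, 3, 4.346, 4.524, 7.292, 7.559}, y in {-37.952, -32.859, -18.578, -15.023, -10, -4.591}
xmin=1.551, ymin=-37.952, xmax=7.559, ymax=-4.591

Answer: 1.551 -37.952 7.559 -4.591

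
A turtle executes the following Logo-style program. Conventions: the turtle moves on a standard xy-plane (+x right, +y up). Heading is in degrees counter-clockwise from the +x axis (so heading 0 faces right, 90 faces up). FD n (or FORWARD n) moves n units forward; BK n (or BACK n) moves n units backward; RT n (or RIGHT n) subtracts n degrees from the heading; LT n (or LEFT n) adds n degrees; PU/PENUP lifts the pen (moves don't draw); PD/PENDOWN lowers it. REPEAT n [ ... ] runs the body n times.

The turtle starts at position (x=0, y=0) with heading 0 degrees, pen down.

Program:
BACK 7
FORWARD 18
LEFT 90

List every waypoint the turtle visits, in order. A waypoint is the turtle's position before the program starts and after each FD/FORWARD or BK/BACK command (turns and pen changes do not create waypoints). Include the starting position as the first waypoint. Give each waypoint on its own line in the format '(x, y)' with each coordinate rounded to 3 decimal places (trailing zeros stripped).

Answer: (0, 0)
(-7, 0)
(11, 0)

Derivation:
Executing turtle program step by step:
Start: pos=(0,0), heading=0, pen down
BK 7: (0,0) -> (-7,0) [heading=0, draw]
FD 18: (-7,0) -> (11,0) [heading=0, draw]
LT 90: heading 0 -> 90
Final: pos=(11,0), heading=90, 2 segment(s) drawn
Waypoints (3 total):
(0, 0)
(-7, 0)
(11, 0)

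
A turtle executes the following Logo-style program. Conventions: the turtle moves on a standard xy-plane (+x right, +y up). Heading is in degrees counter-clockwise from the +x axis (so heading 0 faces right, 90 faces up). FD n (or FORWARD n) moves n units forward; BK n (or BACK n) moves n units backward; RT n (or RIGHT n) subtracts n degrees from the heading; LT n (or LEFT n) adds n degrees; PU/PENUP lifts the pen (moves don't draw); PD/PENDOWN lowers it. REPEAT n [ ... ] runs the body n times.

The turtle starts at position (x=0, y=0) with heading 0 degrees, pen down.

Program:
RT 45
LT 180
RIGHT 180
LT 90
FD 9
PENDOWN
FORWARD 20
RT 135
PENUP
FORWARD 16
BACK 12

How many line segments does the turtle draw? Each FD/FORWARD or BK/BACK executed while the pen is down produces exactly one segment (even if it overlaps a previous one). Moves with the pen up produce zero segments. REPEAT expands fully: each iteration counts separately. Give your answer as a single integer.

Answer: 2

Derivation:
Executing turtle program step by step:
Start: pos=(0,0), heading=0, pen down
RT 45: heading 0 -> 315
LT 180: heading 315 -> 135
RT 180: heading 135 -> 315
LT 90: heading 315 -> 45
FD 9: (0,0) -> (6.364,6.364) [heading=45, draw]
PD: pen down
FD 20: (6.364,6.364) -> (20.506,20.506) [heading=45, draw]
RT 135: heading 45 -> 270
PU: pen up
FD 16: (20.506,20.506) -> (20.506,4.506) [heading=270, move]
BK 12: (20.506,4.506) -> (20.506,16.506) [heading=270, move]
Final: pos=(20.506,16.506), heading=270, 2 segment(s) drawn
Segments drawn: 2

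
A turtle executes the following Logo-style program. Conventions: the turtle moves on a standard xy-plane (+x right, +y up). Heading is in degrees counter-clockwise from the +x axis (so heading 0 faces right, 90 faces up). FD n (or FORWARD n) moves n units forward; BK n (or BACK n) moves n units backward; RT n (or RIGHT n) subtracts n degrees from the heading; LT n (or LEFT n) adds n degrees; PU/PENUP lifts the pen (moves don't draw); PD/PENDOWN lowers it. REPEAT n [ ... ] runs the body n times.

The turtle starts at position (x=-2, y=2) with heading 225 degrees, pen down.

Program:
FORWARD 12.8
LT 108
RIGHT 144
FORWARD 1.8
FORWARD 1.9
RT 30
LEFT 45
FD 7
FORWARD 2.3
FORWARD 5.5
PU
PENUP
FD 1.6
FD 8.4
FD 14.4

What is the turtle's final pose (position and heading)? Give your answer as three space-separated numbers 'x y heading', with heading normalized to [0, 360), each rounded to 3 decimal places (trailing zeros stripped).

Answer: -50.516 -23.574 204

Derivation:
Executing turtle program step by step:
Start: pos=(-2,2), heading=225, pen down
FD 12.8: (-2,2) -> (-11.051,-7.051) [heading=225, draw]
LT 108: heading 225 -> 333
RT 144: heading 333 -> 189
FD 1.8: (-11.051,-7.051) -> (-12.829,-7.333) [heading=189, draw]
FD 1.9: (-12.829,-7.333) -> (-14.705,-7.63) [heading=189, draw]
RT 30: heading 189 -> 159
LT 45: heading 159 -> 204
FD 7: (-14.705,-7.63) -> (-21.1,-10.477) [heading=204, draw]
FD 2.3: (-21.1,-10.477) -> (-23.201,-11.412) [heading=204, draw]
FD 5.5: (-23.201,-11.412) -> (-28.226,-13.649) [heading=204, draw]
PU: pen up
PU: pen up
FD 1.6: (-28.226,-13.649) -> (-29.688,-14.3) [heading=204, move]
FD 8.4: (-29.688,-14.3) -> (-37.361,-17.717) [heading=204, move]
FD 14.4: (-37.361,-17.717) -> (-50.516,-23.574) [heading=204, move]
Final: pos=(-50.516,-23.574), heading=204, 6 segment(s) drawn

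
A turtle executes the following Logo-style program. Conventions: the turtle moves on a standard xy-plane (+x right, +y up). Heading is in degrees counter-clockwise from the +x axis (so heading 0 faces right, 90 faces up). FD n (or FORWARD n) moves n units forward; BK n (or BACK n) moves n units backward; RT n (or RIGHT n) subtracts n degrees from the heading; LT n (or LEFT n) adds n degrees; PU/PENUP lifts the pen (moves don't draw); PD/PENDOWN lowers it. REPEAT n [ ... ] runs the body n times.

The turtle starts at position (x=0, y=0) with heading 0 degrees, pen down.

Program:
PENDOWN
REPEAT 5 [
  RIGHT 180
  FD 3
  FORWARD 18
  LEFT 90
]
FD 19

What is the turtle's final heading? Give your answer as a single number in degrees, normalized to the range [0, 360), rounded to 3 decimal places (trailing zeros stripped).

Answer: 270

Derivation:
Executing turtle program step by step:
Start: pos=(0,0), heading=0, pen down
PD: pen down
REPEAT 5 [
  -- iteration 1/5 --
  RT 180: heading 0 -> 180
  FD 3: (0,0) -> (-3,0) [heading=180, draw]
  FD 18: (-3,0) -> (-21,0) [heading=180, draw]
  LT 90: heading 180 -> 270
  -- iteration 2/5 --
  RT 180: heading 270 -> 90
  FD 3: (-21,0) -> (-21,3) [heading=90, draw]
  FD 18: (-21,3) -> (-21,21) [heading=90, draw]
  LT 90: heading 90 -> 180
  -- iteration 3/5 --
  RT 180: heading 180 -> 0
  FD 3: (-21,21) -> (-18,21) [heading=0, draw]
  FD 18: (-18,21) -> (0,21) [heading=0, draw]
  LT 90: heading 0 -> 90
  -- iteration 4/5 --
  RT 180: heading 90 -> 270
  FD 3: (0,21) -> (0,18) [heading=270, draw]
  FD 18: (0,18) -> (0,0) [heading=270, draw]
  LT 90: heading 270 -> 0
  -- iteration 5/5 --
  RT 180: heading 0 -> 180
  FD 3: (0,0) -> (-3,0) [heading=180, draw]
  FD 18: (-3,0) -> (-21,0) [heading=180, draw]
  LT 90: heading 180 -> 270
]
FD 19: (-21,0) -> (-21,-19) [heading=270, draw]
Final: pos=(-21,-19), heading=270, 11 segment(s) drawn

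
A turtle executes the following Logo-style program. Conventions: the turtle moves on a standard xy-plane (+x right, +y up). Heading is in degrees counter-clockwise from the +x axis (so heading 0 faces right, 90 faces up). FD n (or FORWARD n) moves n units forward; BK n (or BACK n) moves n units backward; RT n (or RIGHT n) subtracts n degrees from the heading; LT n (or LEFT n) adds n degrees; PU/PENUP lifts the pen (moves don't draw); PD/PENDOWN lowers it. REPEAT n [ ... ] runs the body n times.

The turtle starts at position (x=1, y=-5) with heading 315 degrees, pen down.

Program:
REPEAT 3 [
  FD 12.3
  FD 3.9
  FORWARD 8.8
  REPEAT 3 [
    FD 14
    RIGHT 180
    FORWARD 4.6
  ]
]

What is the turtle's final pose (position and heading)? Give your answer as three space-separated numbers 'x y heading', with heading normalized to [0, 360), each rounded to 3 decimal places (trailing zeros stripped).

Answer: 25.324 -29.324 135

Derivation:
Executing turtle program step by step:
Start: pos=(1,-5), heading=315, pen down
REPEAT 3 [
  -- iteration 1/3 --
  FD 12.3: (1,-5) -> (9.697,-13.697) [heading=315, draw]
  FD 3.9: (9.697,-13.697) -> (12.455,-16.455) [heading=315, draw]
  FD 8.8: (12.455,-16.455) -> (18.678,-22.678) [heading=315, draw]
  REPEAT 3 [
    -- iteration 1/3 --
    FD 14: (18.678,-22.678) -> (28.577,-32.577) [heading=315, draw]
    RT 180: heading 315 -> 135
    FD 4.6: (28.577,-32.577) -> (25.324,-29.324) [heading=135, draw]
    -- iteration 2/3 --
    FD 14: (25.324,-29.324) -> (15.425,-19.425) [heading=135, draw]
    RT 180: heading 135 -> 315
    FD 4.6: (15.425,-19.425) -> (18.678,-22.678) [heading=315, draw]
    -- iteration 3/3 --
    FD 14: (18.678,-22.678) -> (28.577,-32.577) [heading=315, draw]
    RT 180: heading 315 -> 135
    FD 4.6: (28.577,-32.577) -> (25.324,-29.324) [heading=135, draw]
  ]
  -- iteration 2/3 --
  FD 12.3: (25.324,-29.324) -> (16.627,-20.627) [heading=135, draw]
  FD 3.9: (16.627,-20.627) -> (13.869,-17.869) [heading=135, draw]
  FD 8.8: (13.869,-17.869) -> (7.647,-11.647) [heading=135, draw]
  REPEAT 3 [
    -- iteration 1/3 --
    FD 14: (7.647,-11.647) -> (-2.253,-1.747) [heading=135, draw]
    RT 180: heading 135 -> 315
    FD 4.6: (-2.253,-1.747) -> (1,-5) [heading=315, draw]
    -- iteration 2/3 --
    FD 14: (1,-5) -> (10.899,-14.899) [heading=315, draw]
    RT 180: heading 315 -> 135
    FD 4.6: (10.899,-14.899) -> (7.647,-11.647) [heading=135, draw]
    -- iteration 3/3 --
    FD 14: (7.647,-11.647) -> (-2.253,-1.747) [heading=135, draw]
    RT 180: heading 135 -> 315
    FD 4.6: (-2.253,-1.747) -> (1,-5) [heading=315, draw]
  ]
  -- iteration 3/3 --
  FD 12.3: (1,-5) -> (9.697,-13.697) [heading=315, draw]
  FD 3.9: (9.697,-13.697) -> (12.455,-16.455) [heading=315, draw]
  FD 8.8: (12.455,-16.455) -> (18.678,-22.678) [heading=315, draw]
  REPEAT 3 [
    -- iteration 1/3 --
    FD 14: (18.678,-22.678) -> (28.577,-32.577) [heading=315, draw]
    RT 180: heading 315 -> 135
    FD 4.6: (28.577,-32.577) -> (25.324,-29.324) [heading=135, draw]
    -- iteration 2/3 --
    FD 14: (25.324,-29.324) -> (15.425,-19.425) [heading=135, draw]
    RT 180: heading 135 -> 315
    FD 4.6: (15.425,-19.425) -> (18.678,-22.678) [heading=315, draw]
    -- iteration 3/3 --
    FD 14: (18.678,-22.678) -> (28.577,-32.577) [heading=315, draw]
    RT 180: heading 315 -> 135
    FD 4.6: (28.577,-32.577) -> (25.324,-29.324) [heading=135, draw]
  ]
]
Final: pos=(25.324,-29.324), heading=135, 27 segment(s) drawn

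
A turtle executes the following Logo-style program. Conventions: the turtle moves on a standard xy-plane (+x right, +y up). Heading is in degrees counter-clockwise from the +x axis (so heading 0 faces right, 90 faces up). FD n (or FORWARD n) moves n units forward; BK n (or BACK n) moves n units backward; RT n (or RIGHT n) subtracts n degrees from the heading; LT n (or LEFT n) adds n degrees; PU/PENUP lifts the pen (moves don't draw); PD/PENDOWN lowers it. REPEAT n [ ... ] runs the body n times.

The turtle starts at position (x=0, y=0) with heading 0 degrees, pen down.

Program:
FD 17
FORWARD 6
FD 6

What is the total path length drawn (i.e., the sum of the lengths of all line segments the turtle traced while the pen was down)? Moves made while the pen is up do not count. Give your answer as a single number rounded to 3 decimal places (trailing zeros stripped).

Answer: 29

Derivation:
Executing turtle program step by step:
Start: pos=(0,0), heading=0, pen down
FD 17: (0,0) -> (17,0) [heading=0, draw]
FD 6: (17,0) -> (23,0) [heading=0, draw]
FD 6: (23,0) -> (29,0) [heading=0, draw]
Final: pos=(29,0), heading=0, 3 segment(s) drawn

Segment lengths:
  seg 1: (0,0) -> (17,0), length = 17
  seg 2: (17,0) -> (23,0), length = 6
  seg 3: (23,0) -> (29,0), length = 6
Total = 29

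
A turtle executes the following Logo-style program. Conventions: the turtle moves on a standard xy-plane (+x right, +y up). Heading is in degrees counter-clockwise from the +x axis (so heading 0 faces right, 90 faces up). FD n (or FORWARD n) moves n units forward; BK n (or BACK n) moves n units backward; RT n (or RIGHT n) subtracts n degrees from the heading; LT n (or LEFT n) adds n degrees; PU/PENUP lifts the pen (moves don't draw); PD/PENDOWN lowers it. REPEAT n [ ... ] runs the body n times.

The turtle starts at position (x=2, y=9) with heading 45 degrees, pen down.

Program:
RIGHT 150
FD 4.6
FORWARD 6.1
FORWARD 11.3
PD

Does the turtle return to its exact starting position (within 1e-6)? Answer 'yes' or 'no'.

Answer: no

Derivation:
Executing turtle program step by step:
Start: pos=(2,9), heading=45, pen down
RT 150: heading 45 -> 255
FD 4.6: (2,9) -> (0.809,4.557) [heading=255, draw]
FD 6.1: (0.809,4.557) -> (-0.769,-1.335) [heading=255, draw]
FD 11.3: (-0.769,-1.335) -> (-3.694,-12.25) [heading=255, draw]
PD: pen down
Final: pos=(-3.694,-12.25), heading=255, 3 segment(s) drawn

Start position: (2, 9)
Final position: (-3.694, -12.25)
Distance = 22; >= 1e-6 -> NOT closed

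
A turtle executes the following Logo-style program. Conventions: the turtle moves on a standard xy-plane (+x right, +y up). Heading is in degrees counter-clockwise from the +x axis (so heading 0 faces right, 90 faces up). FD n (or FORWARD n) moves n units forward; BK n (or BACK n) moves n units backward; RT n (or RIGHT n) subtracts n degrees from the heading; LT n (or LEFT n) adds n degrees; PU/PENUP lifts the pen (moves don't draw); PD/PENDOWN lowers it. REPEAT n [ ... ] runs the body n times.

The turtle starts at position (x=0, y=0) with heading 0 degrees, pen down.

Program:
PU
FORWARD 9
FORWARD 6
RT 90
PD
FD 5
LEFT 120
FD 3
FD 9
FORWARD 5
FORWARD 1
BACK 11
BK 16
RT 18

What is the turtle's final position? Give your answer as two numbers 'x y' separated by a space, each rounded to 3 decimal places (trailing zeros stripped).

Executing turtle program step by step:
Start: pos=(0,0), heading=0, pen down
PU: pen up
FD 9: (0,0) -> (9,0) [heading=0, move]
FD 6: (9,0) -> (15,0) [heading=0, move]
RT 90: heading 0 -> 270
PD: pen down
FD 5: (15,0) -> (15,-5) [heading=270, draw]
LT 120: heading 270 -> 30
FD 3: (15,-5) -> (17.598,-3.5) [heading=30, draw]
FD 9: (17.598,-3.5) -> (25.392,1) [heading=30, draw]
FD 5: (25.392,1) -> (29.722,3.5) [heading=30, draw]
FD 1: (29.722,3.5) -> (30.588,4) [heading=30, draw]
BK 11: (30.588,4) -> (21.062,-1.5) [heading=30, draw]
BK 16: (21.062,-1.5) -> (7.206,-9.5) [heading=30, draw]
RT 18: heading 30 -> 12
Final: pos=(7.206,-9.5), heading=12, 7 segment(s) drawn

Answer: 7.206 -9.5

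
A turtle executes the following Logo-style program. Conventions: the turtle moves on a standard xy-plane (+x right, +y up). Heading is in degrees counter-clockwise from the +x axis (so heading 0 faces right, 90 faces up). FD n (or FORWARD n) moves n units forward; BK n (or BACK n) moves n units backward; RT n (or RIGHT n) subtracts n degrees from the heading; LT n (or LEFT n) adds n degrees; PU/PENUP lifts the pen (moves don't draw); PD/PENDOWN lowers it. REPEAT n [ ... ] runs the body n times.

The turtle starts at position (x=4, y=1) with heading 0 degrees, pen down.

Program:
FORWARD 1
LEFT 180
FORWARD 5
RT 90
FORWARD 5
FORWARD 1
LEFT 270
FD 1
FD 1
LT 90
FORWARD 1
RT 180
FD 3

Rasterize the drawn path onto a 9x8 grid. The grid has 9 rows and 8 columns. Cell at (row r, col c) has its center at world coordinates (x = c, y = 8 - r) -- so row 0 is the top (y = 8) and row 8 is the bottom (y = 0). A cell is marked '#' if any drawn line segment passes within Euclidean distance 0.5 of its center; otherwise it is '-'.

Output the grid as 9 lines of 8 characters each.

Segment 0: (4,1) -> (5,1)
Segment 1: (5,1) -> (0,1)
Segment 2: (0,1) -> (0,6)
Segment 3: (0,6) -> (0,7)
Segment 4: (0,7) -> (1,7)
Segment 5: (1,7) -> (2,7)
Segment 6: (2,7) -> (2,8)
Segment 7: (2,8) -> (2,5)

Answer: --#-----
###-----
#-#-----
#-#-----
#-------
#-------
#-------
######--
--------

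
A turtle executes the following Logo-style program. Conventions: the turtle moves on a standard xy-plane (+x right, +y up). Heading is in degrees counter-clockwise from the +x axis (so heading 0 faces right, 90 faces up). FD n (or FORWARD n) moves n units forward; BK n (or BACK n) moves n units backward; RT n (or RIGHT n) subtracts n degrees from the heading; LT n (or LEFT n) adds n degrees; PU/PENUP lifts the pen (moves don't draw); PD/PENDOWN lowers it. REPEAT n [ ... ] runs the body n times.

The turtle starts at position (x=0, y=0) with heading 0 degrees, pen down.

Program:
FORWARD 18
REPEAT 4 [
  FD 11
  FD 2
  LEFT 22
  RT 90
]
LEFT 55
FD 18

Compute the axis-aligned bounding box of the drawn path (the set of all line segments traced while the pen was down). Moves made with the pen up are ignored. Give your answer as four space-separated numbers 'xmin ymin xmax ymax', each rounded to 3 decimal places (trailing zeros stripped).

Answer: 0 -21.084 35.87 0

Derivation:
Executing turtle program step by step:
Start: pos=(0,0), heading=0, pen down
FD 18: (0,0) -> (18,0) [heading=0, draw]
REPEAT 4 [
  -- iteration 1/4 --
  FD 11: (18,0) -> (29,0) [heading=0, draw]
  FD 2: (29,0) -> (31,0) [heading=0, draw]
  LT 22: heading 0 -> 22
  RT 90: heading 22 -> 292
  -- iteration 2/4 --
  FD 11: (31,0) -> (35.121,-10.199) [heading=292, draw]
  FD 2: (35.121,-10.199) -> (35.87,-12.053) [heading=292, draw]
  LT 22: heading 292 -> 314
  RT 90: heading 314 -> 224
  -- iteration 3/4 --
  FD 11: (35.87,-12.053) -> (27.957,-19.695) [heading=224, draw]
  FD 2: (27.957,-19.695) -> (26.518,-21.084) [heading=224, draw]
  LT 22: heading 224 -> 246
  RT 90: heading 246 -> 156
  -- iteration 4/4 --
  FD 11: (26.518,-21.084) -> (16.469,-16.61) [heading=156, draw]
  FD 2: (16.469,-16.61) -> (14.642,-15.796) [heading=156, draw]
  LT 22: heading 156 -> 178
  RT 90: heading 178 -> 88
]
LT 55: heading 88 -> 143
FD 18: (14.642,-15.796) -> (0.267,-4.964) [heading=143, draw]
Final: pos=(0.267,-4.964), heading=143, 10 segment(s) drawn

Segment endpoints: x in {0, 0.267, 14.642, 16.469, 18, 26.518, 27.957, 29, 31, 35.121, 35.87}, y in {-21.084, -19.695, -16.61, -15.796, -12.053, -10.199, -4.964, 0}
xmin=0, ymin=-21.084, xmax=35.87, ymax=0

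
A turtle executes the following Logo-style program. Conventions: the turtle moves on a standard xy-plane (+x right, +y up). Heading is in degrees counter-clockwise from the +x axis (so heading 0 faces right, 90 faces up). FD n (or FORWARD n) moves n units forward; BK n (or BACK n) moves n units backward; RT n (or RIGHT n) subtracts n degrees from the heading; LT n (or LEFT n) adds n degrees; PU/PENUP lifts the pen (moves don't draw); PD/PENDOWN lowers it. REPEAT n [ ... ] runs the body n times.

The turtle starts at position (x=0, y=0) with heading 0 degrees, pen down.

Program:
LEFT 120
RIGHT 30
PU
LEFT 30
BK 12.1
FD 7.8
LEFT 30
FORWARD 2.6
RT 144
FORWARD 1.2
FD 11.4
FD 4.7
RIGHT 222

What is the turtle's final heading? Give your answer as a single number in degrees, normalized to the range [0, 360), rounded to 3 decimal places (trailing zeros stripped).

Answer: 144

Derivation:
Executing turtle program step by step:
Start: pos=(0,0), heading=0, pen down
LT 120: heading 0 -> 120
RT 30: heading 120 -> 90
PU: pen up
LT 30: heading 90 -> 120
BK 12.1: (0,0) -> (6.05,-10.479) [heading=120, move]
FD 7.8: (6.05,-10.479) -> (2.15,-3.724) [heading=120, move]
LT 30: heading 120 -> 150
FD 2.6: (2.15,-3.724) -> (-0.102,-2.424) [heading=150, move]
RT 144: heading 150 -> 6
FD 1.2: (-0.102,-2.424) -> (1.092,-2.298) [heading=6, move]
FD 11.4: (1.092,-2.298) -> (12.429,-1.107) [heading=6, move]
FD 4.7: (12.429,-1.107) -> (17.104,-0.616) [heading=6, move]
RT 222: heading 6 -> 144
Final: pos=(17.104,-0.616), heading=144, 0 segment(s) drawn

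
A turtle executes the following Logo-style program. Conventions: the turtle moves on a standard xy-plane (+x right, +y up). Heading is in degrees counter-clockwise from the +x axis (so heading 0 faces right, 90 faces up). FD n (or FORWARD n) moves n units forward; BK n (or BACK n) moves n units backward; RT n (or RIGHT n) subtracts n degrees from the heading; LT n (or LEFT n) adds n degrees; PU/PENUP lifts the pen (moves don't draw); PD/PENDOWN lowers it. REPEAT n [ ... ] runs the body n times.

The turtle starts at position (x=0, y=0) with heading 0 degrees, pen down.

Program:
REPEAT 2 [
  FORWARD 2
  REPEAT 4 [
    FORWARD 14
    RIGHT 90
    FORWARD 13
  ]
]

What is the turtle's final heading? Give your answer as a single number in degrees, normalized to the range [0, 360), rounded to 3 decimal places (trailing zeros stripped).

Executing turtle program step by step:
Start: pos=(0,0), heading=0, pen down
REPEAT 2 [
  -- iteration 1/2 --
  FD 2: (0,0) -> (2,0) [heading=0, draw]
  REPEAT 4 [
    -- iteration 1/4 --
    FD 14: (2,0) -> (16,0) [heading=0, draw]
    RT 90: heading 0 -> 270
    FD 13: (16,0) -> (16,-13) [heading=270, draw]
    -- iteration 2/4 --
    FD 14: (16,-13) -> (16,-27) [heading=270, draw]
    RT 90: heading 270 -> 180
    FD 13: (16,-27) -> (3,-27) [heading=180, draw]
    -- iteration 3/4 --
    FD 14: (3,-27) -> (-11,-27) [heading=180, draw]
    RT 90: heading 180 -> 90
    FD 13: (-11,-27) -> (-11,-14) [heading=90, draw]
    -- iteration 4/4 --
    FD 14: (-11,-14) -> (-11,0) [heading=90, draw]
    RT 90: heading 90 -> 0
    FD 13: (-11,0) -> (2,0) [heading=0, draw]
  ]
  -- iteration 2/2 --
  FD 2: (2,0) -> (4,0) [heading=0, draw]
  REPEAT 4 [
    -- iteration 1/4 --
    FD 14: (4,0) -> (18,0) [heading=0, draw]
    RT 90: heading 0 -> 270
    FD 13: (18,0) -> (18,-13) [heading=270, draw]
    -- iteration 2/4 --
    FD 14: (18,-13) -> (18,-27) [heading=270, draw]
    RT 90: heading 270 -> 180
    FD 13: (18,-27) -> (5,-27) [heading=180, draw]
    -- iteration 3/4 --
    FD 14: (5,-27) -> (-9,-27) [heading=180, draw]
    RT 90: heading 180 -> 90
    FD 13: (-9,-27) -> (-9,-14) [heading=90, draw]
    -- iteration 4/4 --
    FD 14: (-9,-14) -> (-9,0) [heading=90, draw]
    RT 90: heading 90 -> 0
    FD 13: (-9,0) -> (4,0) [heading=0, draw]
  ]
]
Final: pos=(4,0), heading=0, 18 segment(s) drawn

Answer: 0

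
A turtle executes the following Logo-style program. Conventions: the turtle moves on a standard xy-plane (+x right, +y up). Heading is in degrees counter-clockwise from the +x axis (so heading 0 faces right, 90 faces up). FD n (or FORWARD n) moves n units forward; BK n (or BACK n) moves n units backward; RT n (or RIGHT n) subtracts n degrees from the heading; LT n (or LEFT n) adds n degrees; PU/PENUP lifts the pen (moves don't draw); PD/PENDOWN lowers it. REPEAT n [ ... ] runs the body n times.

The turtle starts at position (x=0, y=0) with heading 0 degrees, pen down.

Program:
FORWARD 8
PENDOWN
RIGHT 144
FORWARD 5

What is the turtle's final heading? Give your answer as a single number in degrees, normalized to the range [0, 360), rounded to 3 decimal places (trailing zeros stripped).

Answer: 216

Derivation:
Executing turtle program step by step:
Start: pos=(0,0), heading=0, pen down
FD 8: (0,0) -> (8,0) [heading=0, draw]
PD: pen down
RT 144: heading 0 -> 216
FD 5: (8,0) -> (3.955,-2.939) [heading=216, draw]
Final: pos=(3.955,-2.939), heading=216, 2 segment(s) drawn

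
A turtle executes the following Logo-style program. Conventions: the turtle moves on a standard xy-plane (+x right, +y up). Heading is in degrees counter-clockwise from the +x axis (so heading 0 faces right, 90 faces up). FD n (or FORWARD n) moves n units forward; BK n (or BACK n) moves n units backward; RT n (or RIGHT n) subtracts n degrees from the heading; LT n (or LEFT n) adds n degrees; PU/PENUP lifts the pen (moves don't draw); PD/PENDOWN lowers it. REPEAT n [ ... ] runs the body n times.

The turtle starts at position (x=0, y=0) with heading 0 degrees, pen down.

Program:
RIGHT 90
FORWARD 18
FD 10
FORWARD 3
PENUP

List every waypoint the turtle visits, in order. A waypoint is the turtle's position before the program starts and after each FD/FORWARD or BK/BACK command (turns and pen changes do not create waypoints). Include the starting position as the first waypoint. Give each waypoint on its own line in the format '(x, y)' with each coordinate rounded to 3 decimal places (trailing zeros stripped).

Executing turtle program step by step:
Start: pos=(0,0), heading=0, pen down
RT 90: heading 0 -> 270
FD 18: (0,0) -> (0,-18) [heading=270, draw]
FD 10: (0,-18) -> (0,-28) [heading=270, draw]
FD 3: (0,-28) -> (0,-31) [heading=270, draw]
PU: pen up
Final: pos=(0,-31), heading=270, 3 segment(s) drawn
Waypoints (4 total):
(0, 0)
(0, -18)
(0, -28)
(0, -31)

Answer: (0, 0)
(0, -18)
(0, -28)
(0, -31)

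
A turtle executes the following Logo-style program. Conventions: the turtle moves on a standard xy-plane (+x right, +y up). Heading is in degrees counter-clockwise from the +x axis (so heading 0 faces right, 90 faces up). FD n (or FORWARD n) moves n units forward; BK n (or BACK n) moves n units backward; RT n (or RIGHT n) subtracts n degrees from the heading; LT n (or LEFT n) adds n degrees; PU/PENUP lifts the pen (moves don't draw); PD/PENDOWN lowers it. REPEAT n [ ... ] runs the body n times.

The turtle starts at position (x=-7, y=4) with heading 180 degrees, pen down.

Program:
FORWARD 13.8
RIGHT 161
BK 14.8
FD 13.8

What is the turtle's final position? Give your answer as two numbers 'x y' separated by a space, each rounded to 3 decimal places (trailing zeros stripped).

Executing turtle program step by step:
Start: pos=(-7,4), heading=180, pen down
FD 13.8: (-7,4) -> (-20.8,4) [heading=180, draw]
RT 161: heading 180 -> 19
BK 14.8: (-20.8,4) -> (-34.794,-0.818) [heading=19, draw]
FD 13.8: (-34.794,-0.818) -> (-21.746,3.674) [heading=19, draw]
Final: pos=(-21.746,3.674), heading=19, 3 segment(s) drawn

Answer: -21.746 3.674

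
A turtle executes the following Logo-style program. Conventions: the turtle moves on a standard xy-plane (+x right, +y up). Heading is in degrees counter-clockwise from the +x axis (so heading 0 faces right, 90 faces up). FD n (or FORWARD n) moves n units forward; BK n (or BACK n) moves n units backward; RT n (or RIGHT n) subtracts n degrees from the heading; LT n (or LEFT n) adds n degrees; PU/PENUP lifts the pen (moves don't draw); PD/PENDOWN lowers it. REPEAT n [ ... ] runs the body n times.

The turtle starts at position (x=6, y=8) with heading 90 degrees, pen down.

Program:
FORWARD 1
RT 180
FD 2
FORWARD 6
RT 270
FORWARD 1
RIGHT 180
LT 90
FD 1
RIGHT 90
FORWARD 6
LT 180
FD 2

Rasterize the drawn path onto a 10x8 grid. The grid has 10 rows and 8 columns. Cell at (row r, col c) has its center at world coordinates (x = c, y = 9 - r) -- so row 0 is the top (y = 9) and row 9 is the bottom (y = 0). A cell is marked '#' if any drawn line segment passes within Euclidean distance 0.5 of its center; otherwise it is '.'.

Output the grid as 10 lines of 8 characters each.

Segment 0: (6,8) -> (6,9)
Segment 1: (6,9) -> (6,7)
Segment 2: (6,7) -> (6,1)
Segment 3: (6,1) -> (7,1)
Segment 4: (7,1) -> (7,0)
Segment 5: (7,0) -> (1,-0)
Segment 6: (1,-0) -> (3,-0)

Answer: ......#.
......#.
......#.
......#.
......#.
......#.
......#.
......#.
......##
.#######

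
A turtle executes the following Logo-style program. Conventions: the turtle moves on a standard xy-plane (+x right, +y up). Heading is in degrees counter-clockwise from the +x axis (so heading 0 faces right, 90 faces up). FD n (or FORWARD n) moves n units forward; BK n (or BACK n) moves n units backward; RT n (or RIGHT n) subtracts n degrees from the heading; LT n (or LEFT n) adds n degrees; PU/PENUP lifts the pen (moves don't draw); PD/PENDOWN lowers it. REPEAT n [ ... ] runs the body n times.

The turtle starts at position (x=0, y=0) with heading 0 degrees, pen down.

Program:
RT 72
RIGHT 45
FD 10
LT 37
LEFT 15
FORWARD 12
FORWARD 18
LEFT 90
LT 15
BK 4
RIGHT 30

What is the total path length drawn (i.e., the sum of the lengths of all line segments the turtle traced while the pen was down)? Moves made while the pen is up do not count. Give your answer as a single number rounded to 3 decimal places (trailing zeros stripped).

Answer: 44

Derivation:
Executing turtle program step by step:
Start: pos=(0,0), heading=0, pen down
RT 72: heading 0 -> 288
RT 45: heading 288 -> 243
FD 10: (0,0) -> (-4.54,-8.91) [heading=243, draw]
LT 37: heading 243 -> 280
LT 15: heading 280 -> 295
FD 12: (-4.54,-8.91) -> (0.532,-19.786) [heading=295, draw]
FD 18: (0.532,-19.786) -> (8.139,-36.099) [heading=295, draw]
LT 90: heading 295 -> 25
LT 15: heading 25 -> 40
BK 4: (8.139,-36.099) -> (5.074,-38.67) [heading=40, draw]
RT 30: heading 40 -> 10
Final: pos=(5.074,-38.67), heading=10, 4 segment(s) drawn

Segment lengths:
  seg 1: (0,0) -> (-4.54,-8.91), length = 10
  seg 2: (-4.54,-8.91) -> (0.532,-19.786), length = 12
  seg 3: (0.532,-19.786) -> (8.139,-36.099), length = 18
  seg 4: (8.139,-36.099) -> (5.074,-38.67), length = 4
Total = 44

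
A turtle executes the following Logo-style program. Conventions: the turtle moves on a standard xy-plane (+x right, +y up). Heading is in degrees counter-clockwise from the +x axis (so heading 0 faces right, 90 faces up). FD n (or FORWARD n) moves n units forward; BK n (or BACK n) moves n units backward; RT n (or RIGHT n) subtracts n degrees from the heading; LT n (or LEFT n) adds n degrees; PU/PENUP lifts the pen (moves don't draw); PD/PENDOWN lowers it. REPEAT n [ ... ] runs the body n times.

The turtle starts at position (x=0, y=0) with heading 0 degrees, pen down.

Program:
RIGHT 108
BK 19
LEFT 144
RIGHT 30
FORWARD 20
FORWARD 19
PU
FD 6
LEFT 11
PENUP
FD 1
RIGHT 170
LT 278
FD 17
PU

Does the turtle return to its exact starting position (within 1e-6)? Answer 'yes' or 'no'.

Executing turtle program step by step:
Start: pos=(0,0), heading=0, pen down
RT 108: heading 0 -> 252
BK 19: (0,0) -> (5.871,18.07) [heading=252, draw]
LT 144: heading 252 -> 36
RT 30: heading 36 -> 6
FD 20: (5.871,18.07) -> (25.762,20.161) [heading=6, draw]
FD 19: (25.762,20.161) -> (44.658,22.147) [heading=6, draw]
PU: pen up
FD 6: (44.658,22.147) -> (50.625,22.774) [heading=6, move]
LT 11: heading 6 -> 17
PU: pen up
FD 1: (50.625,22.774) -> (51.581,23.066) [heading=17, move]
RT 170: heading 17 -> 207
LT 278: heading 207 -> 125
FD 17: (51.581,23.066) -> (41.83,36.992) [heading=125, move]
PU: pen up
Final: pos=(41.83,36.992), heading=125, 3 segment(s) drawn

Start position: (0, 0)
Final position: (41.83, 36.992)
Distance = 55.841; >= 1e-6 -> NOT closed

Answer: no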